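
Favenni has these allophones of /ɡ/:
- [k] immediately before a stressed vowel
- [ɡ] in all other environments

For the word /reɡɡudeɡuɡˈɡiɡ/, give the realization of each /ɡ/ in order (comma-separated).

Occurrence 1 (position 3): no conditioning environment matches → elsewhere allophone [ɡ].
Occurrence 2 (position 4): no conditioning environment matches → elsewhere allophone [ɡ].
Occurrence 3 (position 8): no conditioning environment matches → elsewhere allophone [ɡ].
Occurrence 4 (position 10): no conditioning environment matches → elsewhere allophone [ɡ].
Occurrence 5 (position 11): immediately before a stressed vowel → [k].
Occurrence 6 (position 13): no conditioning environment matches → elsewhere allophone [ɡ].

[ɡ], [ɡ], [ɡ], [ɡ], [k], [ɡ]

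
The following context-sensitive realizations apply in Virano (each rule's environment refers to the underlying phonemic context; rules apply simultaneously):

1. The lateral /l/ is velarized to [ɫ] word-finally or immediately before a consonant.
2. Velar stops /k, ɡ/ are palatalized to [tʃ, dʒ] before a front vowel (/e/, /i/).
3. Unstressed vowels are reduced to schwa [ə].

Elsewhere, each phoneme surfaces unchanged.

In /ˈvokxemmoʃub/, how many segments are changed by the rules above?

3

Segments that undergo a rule: /e/ → [ə] (rule 3); /o/ → [ə] (rule 3); /u/ → [ə] (rule 3).
All other segments surface unchanged.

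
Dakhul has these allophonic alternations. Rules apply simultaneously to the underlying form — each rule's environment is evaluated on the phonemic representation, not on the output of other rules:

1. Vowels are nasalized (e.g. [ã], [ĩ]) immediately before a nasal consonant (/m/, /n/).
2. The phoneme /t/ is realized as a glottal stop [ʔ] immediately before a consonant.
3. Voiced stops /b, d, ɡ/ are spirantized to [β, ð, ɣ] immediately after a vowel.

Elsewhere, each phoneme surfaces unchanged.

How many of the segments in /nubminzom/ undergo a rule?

Segments that undergo a rule: /b/ → [β] (rule 3); /i/ → [ĩ] (rule 1); /o/ → [õ] (rule 1).
All other segments surface unchanged.

3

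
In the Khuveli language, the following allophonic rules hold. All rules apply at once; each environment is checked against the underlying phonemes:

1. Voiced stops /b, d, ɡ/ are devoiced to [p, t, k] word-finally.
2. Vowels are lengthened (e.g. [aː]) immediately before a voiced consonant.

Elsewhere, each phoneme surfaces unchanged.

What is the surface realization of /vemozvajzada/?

/v/ (word-initial): no rule targets it → [v].
/e/ (between /v/ and /m/): before a voiced consonant, so rule 2 applies → [eː].
/m/ (between /e/ and /o/): no rule targets it → [m].
/o/ meets the environment for rule 2 (before a voiced consonant) → [oː].
/z/ (between /o/ and /v/) is unaffected → [z].
/v/ stays [v].
/a/ (between /v/ and /j/) occurs before a voiced consonant → [aː] by rule 2.
/j/ — not in any rule's target class → [j].
/z/ stays [z].
Rule 2 applies to /a/ (between /z/ and /d/: before a voiced consonant) → [aː].
/d/ — between /a/ and /a/; rule 1 does not apply here → [d].
/a/ (word-final): rule 2 targets it, but not before a voiced consonant → unchanged [a].

[veːmoːzvaːjzaːda]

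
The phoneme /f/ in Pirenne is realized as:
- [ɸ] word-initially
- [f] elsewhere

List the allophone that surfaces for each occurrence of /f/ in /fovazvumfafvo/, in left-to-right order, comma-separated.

Occurrence 1 (position 1): word-initially → [ɸ].
Occurrence 2 (position 9): no conditioning environment matches → elsewhere allophone [f].
Occurrence 3 (position 11): no conditioning environment matches → elsewhere allophone [f].

[ɸ], [f], [f]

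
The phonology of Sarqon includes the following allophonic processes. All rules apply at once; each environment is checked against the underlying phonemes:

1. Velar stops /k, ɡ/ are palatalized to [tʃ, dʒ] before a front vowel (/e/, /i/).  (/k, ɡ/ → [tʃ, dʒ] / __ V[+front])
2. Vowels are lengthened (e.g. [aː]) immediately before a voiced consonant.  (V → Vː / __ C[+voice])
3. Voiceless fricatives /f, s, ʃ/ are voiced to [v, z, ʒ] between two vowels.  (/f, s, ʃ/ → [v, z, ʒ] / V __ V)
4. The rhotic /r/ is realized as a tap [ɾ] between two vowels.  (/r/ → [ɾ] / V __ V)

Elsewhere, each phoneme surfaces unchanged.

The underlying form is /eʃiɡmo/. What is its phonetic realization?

[eʒiːɡmo]

/e/ (word-initial) is in the target of rule 2 but the environment (before a voiced consonant) is not met → [e].
/ʃ/ — between /e/ and /i/, between two vowels — surfaces as [ʒ] (rule 3).
/i/ (between /ʃ/ and /ɡ/) occurs before a voiced consonant → [iː] by rule 2.
/ɡ/ (between /i/ and /m/) is in the target of rule 1 but the environment (before a front vowel) is not met → [ɡ].
/m/ stays [m].
/o/ (word-final): rule 2 targets it, but not before a voiced consonant → unchanged [o].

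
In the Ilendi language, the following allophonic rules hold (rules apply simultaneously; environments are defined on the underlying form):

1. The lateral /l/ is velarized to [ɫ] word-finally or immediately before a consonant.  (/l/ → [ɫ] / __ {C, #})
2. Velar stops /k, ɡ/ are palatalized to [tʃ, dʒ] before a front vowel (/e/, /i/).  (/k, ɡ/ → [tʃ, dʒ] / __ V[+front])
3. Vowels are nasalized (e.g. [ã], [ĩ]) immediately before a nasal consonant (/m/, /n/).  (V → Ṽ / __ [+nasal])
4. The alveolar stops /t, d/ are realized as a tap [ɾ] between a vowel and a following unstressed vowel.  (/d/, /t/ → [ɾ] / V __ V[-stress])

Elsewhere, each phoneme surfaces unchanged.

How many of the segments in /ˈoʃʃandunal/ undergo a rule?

Segments that undergo a rule: /a/ → [ã] (rule 3); /u/ → [ũ] (rule 3); /l/ → [ɫ] (rule 1).
All other segments surface unchanged.

3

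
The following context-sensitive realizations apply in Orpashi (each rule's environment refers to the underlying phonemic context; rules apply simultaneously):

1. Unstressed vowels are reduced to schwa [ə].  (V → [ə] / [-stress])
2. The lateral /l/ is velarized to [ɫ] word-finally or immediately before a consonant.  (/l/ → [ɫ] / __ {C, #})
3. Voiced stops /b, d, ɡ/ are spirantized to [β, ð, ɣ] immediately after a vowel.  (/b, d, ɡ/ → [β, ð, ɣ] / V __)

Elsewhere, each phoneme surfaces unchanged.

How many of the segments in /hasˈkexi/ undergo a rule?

Segments that undergo a rule: /a/ → [ə] (rule 1); /i/ → [ə] (rule 1).
All other segments surface unchanged.

2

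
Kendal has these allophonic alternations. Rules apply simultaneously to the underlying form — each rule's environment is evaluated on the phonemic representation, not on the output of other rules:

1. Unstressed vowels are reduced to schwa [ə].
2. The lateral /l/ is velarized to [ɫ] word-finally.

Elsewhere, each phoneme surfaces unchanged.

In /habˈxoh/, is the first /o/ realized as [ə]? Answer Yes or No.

No

/o/ (between /x/ and /h/) is in the target of rule 1 but the environment (in an unstressed syllable) is not met → [o].
The actual realization is [o], not [ə].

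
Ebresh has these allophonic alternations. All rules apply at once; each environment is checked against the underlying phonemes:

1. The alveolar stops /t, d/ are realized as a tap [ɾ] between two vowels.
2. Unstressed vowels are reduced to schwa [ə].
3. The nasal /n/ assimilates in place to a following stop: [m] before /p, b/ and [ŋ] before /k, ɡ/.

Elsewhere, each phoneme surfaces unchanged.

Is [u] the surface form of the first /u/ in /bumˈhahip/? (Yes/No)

No

/u/ — between /b/ and /m/, in an unstressed syllable — surfaces as [ə] (rule 2).
The actual realization is [ə], not [u].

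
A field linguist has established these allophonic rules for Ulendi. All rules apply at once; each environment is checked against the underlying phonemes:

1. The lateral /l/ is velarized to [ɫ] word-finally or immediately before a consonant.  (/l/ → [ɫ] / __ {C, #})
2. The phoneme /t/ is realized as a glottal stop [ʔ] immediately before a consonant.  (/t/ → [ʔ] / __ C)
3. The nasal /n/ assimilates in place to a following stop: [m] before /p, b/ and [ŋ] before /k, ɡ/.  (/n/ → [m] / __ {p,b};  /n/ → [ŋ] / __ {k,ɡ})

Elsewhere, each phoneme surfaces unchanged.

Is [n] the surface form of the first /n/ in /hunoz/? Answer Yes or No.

/n/ (between /u/ and /o/) fails the environment for rule 3, so it stays [n].
The actual realization is [n], which matches [n].

Yes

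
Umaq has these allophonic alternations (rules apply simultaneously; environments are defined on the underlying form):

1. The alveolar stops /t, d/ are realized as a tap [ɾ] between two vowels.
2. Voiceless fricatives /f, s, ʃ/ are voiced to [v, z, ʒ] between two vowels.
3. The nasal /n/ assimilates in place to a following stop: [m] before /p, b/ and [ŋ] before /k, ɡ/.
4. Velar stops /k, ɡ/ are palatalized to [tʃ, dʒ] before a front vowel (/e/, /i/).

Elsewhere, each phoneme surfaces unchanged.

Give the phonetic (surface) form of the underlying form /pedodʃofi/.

[peɾodʃovi]

/p/ (word-initial) is unaffected → [p].
/e/ stays [e].
/d/ (between /e/ and /o/): between two vowels, so rule 1 applies → [ɾ].
/o/ — not in any rule's target class → [o].
/d/ (between /o/ and /ʃ/) is in the target of rule 1 but the environment (between two vowels) is not met → [d].
/ʃ/ (between /d/ and /o/) fails the environment for rule 2, so it stays [ʃ].
/o/ (between /ʃ/ and /f/): no rule targets it → [o].
/f/ (between /o/ and /i/): between two vowels, so rule 2 applies → [v].
/i/ — not in any rule's target class → [i].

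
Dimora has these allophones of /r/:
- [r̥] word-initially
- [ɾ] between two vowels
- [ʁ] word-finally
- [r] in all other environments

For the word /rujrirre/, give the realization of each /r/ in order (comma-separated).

[r̥], [r], [r], [r]

Occurrence 1 (position 1): word-initially → [r̥].
Occurrence 2 (position 4): no conditioning environment matches → elsewhere allophone [r].
Occurrence 3 (position 6): no conditioning environment matches → elsewhere allophone [r].
Occurrence 4 (position 7): no conditioning environment matches → elsewhere allophone [r].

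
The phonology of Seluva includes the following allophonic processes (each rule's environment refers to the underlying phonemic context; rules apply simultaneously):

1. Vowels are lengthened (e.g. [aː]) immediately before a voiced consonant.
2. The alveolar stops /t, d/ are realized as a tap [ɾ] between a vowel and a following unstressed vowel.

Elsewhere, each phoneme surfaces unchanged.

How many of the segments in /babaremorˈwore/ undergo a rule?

5

Segments that undergo a rule: /a/ → [aː] (rule 1); /a/ → [aː] (rule 1); /e/ → [eː] (rule 1); /o/ → [oː] (rule 1); /o/ → [oː] (rule 1).
All other segments surface unchanged.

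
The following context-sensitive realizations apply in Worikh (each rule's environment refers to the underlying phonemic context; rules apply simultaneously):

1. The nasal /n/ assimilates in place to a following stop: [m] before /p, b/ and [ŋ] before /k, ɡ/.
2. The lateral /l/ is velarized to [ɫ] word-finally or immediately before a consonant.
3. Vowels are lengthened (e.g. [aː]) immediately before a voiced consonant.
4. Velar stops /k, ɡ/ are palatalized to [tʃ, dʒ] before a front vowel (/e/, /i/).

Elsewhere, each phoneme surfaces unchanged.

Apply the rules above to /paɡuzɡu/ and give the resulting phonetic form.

/p/ (word-initial) is unaffected → [p].
/a/ — between /p/ and /ɡ/, before a voiced consonant — surfaces as [aː] (rule 3).
/ɡ/ (between /a/ and /u/) fails the environment for rule 4, so it stays [ɡ].
Rule 3 applies to /u/ (between /ɡ/ and /z/: before a voiced consonant) → [uː].
/z/ — not in any rule's target class → [z].
/ɡ/ (between /z/ and /u/) is in the target of rule 4 but the environment (before a front vowel) is not met → [ɡ].
/u/ (word-final) is in the target of rule 3 but the environment (before a voiced consonant) is not met → [u].

[paːɡuːzɡu]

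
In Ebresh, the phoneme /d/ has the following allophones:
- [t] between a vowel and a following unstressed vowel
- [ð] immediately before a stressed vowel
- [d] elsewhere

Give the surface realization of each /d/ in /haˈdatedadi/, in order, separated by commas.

[ð], [t], [t]

Occurrence 1 (position 3): immediately before a stressed vowel → [ð].
Occurrence 2 (position 7): between a vowel and a following unstressed vowel → [t].
Occurrence 3 (position 9): between a vowel and a following unstressed vowel → [t].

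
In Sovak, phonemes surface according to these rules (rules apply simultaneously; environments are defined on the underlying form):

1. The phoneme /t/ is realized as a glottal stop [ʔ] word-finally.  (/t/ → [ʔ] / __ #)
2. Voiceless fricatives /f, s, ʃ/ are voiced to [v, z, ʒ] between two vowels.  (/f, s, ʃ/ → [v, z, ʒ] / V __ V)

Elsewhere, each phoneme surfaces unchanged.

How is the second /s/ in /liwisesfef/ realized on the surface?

[s]

/s/ (between /e/ and /f/) fails the environment for rule 2, so it stays [s].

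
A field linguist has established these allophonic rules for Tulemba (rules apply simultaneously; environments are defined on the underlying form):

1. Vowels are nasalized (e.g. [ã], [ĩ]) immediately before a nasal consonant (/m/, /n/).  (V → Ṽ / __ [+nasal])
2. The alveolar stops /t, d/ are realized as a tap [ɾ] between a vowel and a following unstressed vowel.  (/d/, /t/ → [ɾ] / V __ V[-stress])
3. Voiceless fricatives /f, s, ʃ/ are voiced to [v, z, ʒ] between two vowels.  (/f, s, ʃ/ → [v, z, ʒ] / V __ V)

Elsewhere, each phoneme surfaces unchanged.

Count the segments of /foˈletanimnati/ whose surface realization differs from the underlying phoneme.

4

Segments that undergo a rule: /t/ → [ɾ] (rule 2); /a/ → [ã] (rule 1); /i/ → [ĩ] (rule 1); /t/ → [ɾ] (rule 2).
All other segments surface unchanged.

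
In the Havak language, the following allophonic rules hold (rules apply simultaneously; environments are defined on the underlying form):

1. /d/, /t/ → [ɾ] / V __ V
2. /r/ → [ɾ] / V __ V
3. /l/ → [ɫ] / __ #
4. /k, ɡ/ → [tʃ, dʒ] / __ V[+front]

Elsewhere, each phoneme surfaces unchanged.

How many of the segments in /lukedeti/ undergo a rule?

3

Segments that undergo a rule: /k/ → [tʃ] (rule 4); /d/ → [ɾ] (rule 1); /t/ → [ɾ] (rule 1).
All other segments surface unchanged.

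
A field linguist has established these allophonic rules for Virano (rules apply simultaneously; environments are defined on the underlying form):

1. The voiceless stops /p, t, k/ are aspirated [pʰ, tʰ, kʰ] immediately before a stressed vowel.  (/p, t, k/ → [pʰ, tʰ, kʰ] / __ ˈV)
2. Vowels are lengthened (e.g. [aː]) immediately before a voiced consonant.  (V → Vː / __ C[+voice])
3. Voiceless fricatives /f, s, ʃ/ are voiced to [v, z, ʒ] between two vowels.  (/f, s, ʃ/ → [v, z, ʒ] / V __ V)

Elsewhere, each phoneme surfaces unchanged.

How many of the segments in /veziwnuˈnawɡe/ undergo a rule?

Segments that undergo a rule: /e/ → [eː] (rule 2); /i/ → [iː] (rule 2); /u/ → [uː] (rule 2); /a/ → [aː] (rule 2).
All other segments surface unchanged.

4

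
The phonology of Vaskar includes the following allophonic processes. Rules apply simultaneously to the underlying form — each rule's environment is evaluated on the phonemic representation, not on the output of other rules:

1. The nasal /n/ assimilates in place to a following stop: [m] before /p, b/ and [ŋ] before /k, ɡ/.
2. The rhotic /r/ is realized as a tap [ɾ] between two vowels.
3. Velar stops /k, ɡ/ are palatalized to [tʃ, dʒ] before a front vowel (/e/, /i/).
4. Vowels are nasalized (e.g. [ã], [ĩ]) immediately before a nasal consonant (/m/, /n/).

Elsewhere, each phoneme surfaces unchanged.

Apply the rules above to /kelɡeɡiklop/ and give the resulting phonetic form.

[tʃeldʒedʒiklop]

/k/ meets the environment for rule 3 (before a front vowel) → [tʃ].
/e/ — between /k/ and /l/; rule 4 does not apply here → [e].
Rule 3 applies to /ɡ/ (between /l/ and /e/: before a front vowel) → [dʒ].
/e/ (between /ɡ/ and /ɡ/) fails the environment for rule 4, so it stays [e].
/ɡ/ meets the environment for rule 3 (before a front vowel) → [dʒ].
/i/ — between /ɡ/ and /k/; rule 4 does not apply here → [i].
/k/ (between /i/ and /l/) fails the environment for rule 3, so it stays [k].
/o/ (between /l/ and /p/): rule 4 targets it, but not before a nasal consonant → unchanged [o].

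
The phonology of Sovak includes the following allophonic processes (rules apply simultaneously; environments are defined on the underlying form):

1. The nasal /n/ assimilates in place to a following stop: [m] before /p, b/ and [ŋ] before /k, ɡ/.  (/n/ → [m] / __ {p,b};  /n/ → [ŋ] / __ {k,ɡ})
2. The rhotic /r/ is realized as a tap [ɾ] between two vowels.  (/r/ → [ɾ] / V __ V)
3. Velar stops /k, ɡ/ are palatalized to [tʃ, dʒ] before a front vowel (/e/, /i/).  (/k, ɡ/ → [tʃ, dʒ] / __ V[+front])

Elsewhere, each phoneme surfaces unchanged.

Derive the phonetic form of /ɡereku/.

/ɡ/ (word-initial) occurs before a front vowel → [dʒ] by rule 3.
/e/ (between /ɡ/ and /r/) is unaffected → [e].
/r/ — between /e/ and /e/, between two vowels — surfaces as [ɾ] (rule 2).
/e/ (between /r/ and /k/): no rule targets it → [e].
/k/ (between /e/ and /u/): rule 3 targets it, but not before a front vowel → unchanged [k].
/u/ (word-final): no rule targets it → [u].

[dʒeɾeku]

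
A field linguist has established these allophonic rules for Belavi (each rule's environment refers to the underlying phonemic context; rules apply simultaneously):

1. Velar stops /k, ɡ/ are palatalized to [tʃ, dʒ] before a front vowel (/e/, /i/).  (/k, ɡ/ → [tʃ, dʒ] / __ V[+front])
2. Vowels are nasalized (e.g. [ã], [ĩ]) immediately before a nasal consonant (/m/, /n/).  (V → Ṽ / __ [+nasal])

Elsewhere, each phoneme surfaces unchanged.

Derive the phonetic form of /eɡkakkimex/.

[eɡkaktʃĩmex]

/e/ (word-initial) is in the target of rule 2 but the environment (before a nasal consonant) is not met → [e].
/ɡ/ — between /e/ and /k/; rule 1 does not apply here → [ɡ].
/k/ (between /ɡ/ and /a/) is in the target of rule 1 but the environment (before a front vowel) is not met → [k].
/a/ (between /k/ and /k/) fails the environment for rule 2, so it stays [a].
/k/ (between /a/ and /k/) fails the environment for rule 1, so it stays [k].
/k/ (between /k/ and /i/) occurs before a front vowel → [tʃ] by rule 1.
/i/ meets the environment for rule 2 (before a nasal consonant) → [ĩ].
/m/ (between /i/ and /e/): no rule targets it → [m].
/e/ (between /m/ and /x/) is in the target of rule 2 but the environment (before a nasal consonant) is not met → [e].
/x/ (word-final) is unaffected → [x].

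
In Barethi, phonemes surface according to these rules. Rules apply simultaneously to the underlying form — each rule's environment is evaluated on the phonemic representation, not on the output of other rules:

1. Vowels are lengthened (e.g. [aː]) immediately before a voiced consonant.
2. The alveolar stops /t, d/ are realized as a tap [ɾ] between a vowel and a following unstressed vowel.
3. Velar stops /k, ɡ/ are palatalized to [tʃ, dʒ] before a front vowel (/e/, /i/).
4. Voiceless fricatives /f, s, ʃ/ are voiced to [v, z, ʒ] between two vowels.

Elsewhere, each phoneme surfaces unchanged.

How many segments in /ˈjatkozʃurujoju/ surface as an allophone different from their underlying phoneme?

Segments that undergo a rule: /o/ → [oː] (rule 1); /u/ → [uː] (rule 1); /u/ → [uː] (rule 1); /o/ → [oː] (rule 1).
All other segments surface unchanged.

4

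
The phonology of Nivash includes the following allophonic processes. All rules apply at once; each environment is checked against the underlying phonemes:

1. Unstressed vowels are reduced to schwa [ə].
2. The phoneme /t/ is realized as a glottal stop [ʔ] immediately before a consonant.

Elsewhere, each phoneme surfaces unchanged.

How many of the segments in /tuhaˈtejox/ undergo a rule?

Segments that undergo a rule: /u/ → [ə] (rule 1); /a/ → [ə] (rule 1); /o/ → [ə] (rule 1).
All other segments surface unchanged.

3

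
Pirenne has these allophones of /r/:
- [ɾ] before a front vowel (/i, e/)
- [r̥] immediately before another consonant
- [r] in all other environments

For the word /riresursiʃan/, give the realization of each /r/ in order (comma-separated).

[ɾ], [ɾ], [r̥]

Occurrence 1 (position 1): before a front vowel (/i, e/) → [ɾ].
Occurrence 2 (position 3): before a front vowel (/i, e/) → [ɾ].
Occurrence 3 (position 7): immediately before another consonant → [r̥].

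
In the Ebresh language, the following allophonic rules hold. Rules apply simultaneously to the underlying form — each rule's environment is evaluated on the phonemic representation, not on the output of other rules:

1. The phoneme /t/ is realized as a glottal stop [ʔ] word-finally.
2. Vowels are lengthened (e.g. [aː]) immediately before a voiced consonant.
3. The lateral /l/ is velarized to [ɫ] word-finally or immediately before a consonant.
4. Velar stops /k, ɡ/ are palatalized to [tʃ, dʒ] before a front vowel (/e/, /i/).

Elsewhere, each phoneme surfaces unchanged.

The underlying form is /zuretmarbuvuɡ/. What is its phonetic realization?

[zuːretmaːrbuːvuːɡ]

/z/ stays [z].
/u/ meets the environment for rule 2 (before a voiced consonant) → [uː].
/r/ (between /u/ and /e/) is unaffected → [r].
/e/ (between /r/ and /t/) is in the target of rule 2 but the environment (before a voiced consonant) is not met → [e].
/t/ (between /e/ and /m/): rule 1 targets it, but not word-finally → unchanged [t].
/m/ (between /t/ and /a/) is unaffected → [m].
/a/ — between /m/ and /r/, before a voiced consonant — surfaces as [aː] (rule 2).
/r/ (between /a/ and /b/) is unaffected → [r].
/b/ stays [b].
/u/ (between /b/ and /v/): before a voiced consonant, so rule 2 applies → [uː].
/v/ stays [v].
/u/ meets the environment for rule 2 (before a voiced consonant) → [uː].
/ɡ/ (word-final) fails the environment for rule 4, so it stays [ɡ].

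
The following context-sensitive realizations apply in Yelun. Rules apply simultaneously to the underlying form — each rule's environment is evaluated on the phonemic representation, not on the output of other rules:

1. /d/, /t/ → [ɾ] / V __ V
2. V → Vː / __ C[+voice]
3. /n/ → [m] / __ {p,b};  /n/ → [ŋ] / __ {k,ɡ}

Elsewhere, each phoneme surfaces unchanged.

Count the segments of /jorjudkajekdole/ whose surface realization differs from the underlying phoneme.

4

Segments that undergo a rule: /o/ → [oː] (rule 2); /u/ → [uː] (rule 2); /a/ → [aː] (rule 2); /o/ → [oː] (rule 2).
All other segments surface unchanged.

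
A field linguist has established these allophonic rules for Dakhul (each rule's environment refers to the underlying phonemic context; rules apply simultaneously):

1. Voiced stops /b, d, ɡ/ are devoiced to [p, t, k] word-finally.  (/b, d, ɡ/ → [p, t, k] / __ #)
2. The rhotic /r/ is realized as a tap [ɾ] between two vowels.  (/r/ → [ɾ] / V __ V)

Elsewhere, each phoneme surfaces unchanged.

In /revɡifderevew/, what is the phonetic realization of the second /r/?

[ɾ]

/r/ (between /e/ and /e/): between two vowels, so rule 2 applies → [ɾ].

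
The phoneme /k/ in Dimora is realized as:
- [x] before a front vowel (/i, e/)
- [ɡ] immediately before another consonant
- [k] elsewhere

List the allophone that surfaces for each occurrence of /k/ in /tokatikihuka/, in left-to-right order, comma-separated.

[k], [x], [k]

Occurrence 1 (position 3): no conditioning environment matches → elsewhere allophone [k].
Occurrence 2 (position 7): before a front vowel (/i, e/) → [x].
Occurrence 3 (position 11): no conditioning environment matches → elsewhere allophone [k].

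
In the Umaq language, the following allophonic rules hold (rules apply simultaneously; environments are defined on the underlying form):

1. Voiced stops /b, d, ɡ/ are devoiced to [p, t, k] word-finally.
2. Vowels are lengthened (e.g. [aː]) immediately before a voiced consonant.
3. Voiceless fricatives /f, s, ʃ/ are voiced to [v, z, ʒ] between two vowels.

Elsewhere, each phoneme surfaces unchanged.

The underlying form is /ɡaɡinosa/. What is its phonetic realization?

/ɡ/ (word-initial) is in the target of rule 1 but the environment (word-finally) is not met → [ɡ].
/a/ (between /ɡ/ and /ɡ/) occurs before a voiced consonant → [aː] by rule 2.
/ɡ/ (between /a/ and /i/) is in the target of rule 1 but the environment (word-finally) is not met → [ɡ].
Rule 2 applies to /i/ (between /ɡ/ and /n/: before a voiced consonant) → [iː].
/n/ (between /i/ and /o/) is unaffected → [n].
/o/ (between /n/ and /s/) fails the environment for rule 2, so it stays [o].
Rule 3 applies to /s/ (between /o/ and /a/: between two vowels) → [z].
/a/ (word-final) is in the target of rule 2 but the environment (before a voiced consonant) is not met → [a].

[ɡaːɡiːnoza]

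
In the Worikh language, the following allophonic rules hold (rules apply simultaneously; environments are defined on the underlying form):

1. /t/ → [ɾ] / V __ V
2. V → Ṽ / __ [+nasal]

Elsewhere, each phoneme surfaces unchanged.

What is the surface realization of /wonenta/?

/w/ stays [w].
/o/ (between /w/ and /n/): before a nasal consonant, so rule 2 applies → [õ].
/n/ stays [n].
/e/ — between /n/ and /n/, before a nasal consonant — surfaces as [ẽ] (rule 2).
/n/ (between /e/ and /t/): no rule targets it → [n].
/t/ (between /n/ and /a/) is in the target of rule 1 but the environment (between two vowels) is not met → [t].
/a/ (word-final) is in the target of rule 2 but the environment (before a nasal consonant) is not met → [a].

[wõnẽnta]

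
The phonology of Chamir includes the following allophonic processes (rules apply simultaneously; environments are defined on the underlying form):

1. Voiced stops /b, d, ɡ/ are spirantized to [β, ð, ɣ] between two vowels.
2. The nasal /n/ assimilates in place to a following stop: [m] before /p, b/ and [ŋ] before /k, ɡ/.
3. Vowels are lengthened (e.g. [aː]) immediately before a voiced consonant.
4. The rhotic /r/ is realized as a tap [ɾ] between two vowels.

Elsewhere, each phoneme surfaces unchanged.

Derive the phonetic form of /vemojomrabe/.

/v/ — not in any rule's target class → [v].
Rule 3 applies to /e/ (between /v/ and /m/: before a voiced consonant) → [eː].
/m/ stays [m].
/o/ (between /m/ and /j/) occurs before a voiced consonant → [oː] by rule 3.
/j/ (between /o/ and /o/): no rule targets it → [j].
Rule 3 applies to /o/ (between /j/ and /m/: before a voiced consonant) → [oː].
/m/ (between /o/ and /r/) is unaffected → [m].
/r/ (between /m/ and /a/) is in the target of rule 4 but the environment (between two vowels) is not met → [r].
/a/ (between /r/ and /b/): before a voiced consonant, so rule 3 applies → [aː].
/b/ meets the environment for rule 1 (between two vowels) → [β].
/e/ — word-final; rule 3 does not apply here → [e].

[veːmoːjoːmraːβe]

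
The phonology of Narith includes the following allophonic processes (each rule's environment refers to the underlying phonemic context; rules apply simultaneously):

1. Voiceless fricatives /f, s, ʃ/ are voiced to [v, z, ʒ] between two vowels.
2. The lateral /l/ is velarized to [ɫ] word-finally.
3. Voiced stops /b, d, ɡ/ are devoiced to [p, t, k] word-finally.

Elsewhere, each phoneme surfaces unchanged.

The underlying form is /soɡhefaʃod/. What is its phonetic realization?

[soɡhevaʒot]

/s/ (word-initial) is in the target of rule 1 but the environment (between two vowels) is not met → [s].
/o/ (between /s/ and /ɡ/): no rule targets it → [o].
/ɡ/ (between /o/ and /h/) fails the environment for rule 3, so it stays [ɡ].
/h/ (between /ɡ/ and /e/): no rule targets it → [h].
/e/ stays [e].
/f/ (between /e/ and /a/) occurs between two vowels → [v] by rule 1.
/a/ (between /f/ and /ʃ/) is unaffected → [a].
/ʃ/ (between /a/ and /o/): between two vowels, so rule 1 applies → [ʒ].
/o/ stays [o].
/d/ meets the environment for rule 3 (word-finally) → [t].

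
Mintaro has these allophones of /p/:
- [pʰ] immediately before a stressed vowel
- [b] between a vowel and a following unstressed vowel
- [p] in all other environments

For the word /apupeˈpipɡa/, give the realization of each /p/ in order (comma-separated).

[b], [b], [pʰ], [p]

Occurrence 1 (position 2): between a vowel and a following unstressed vowel → [b].
Occurrence 2 (position 4): between a vowel and a following unstressed vowel → [b].
Occurrence 3 (position 6): immediately before a stressed vowel → [pʰ].
Occurrence 4 (position 8): no conditioning environment matches → elsewhere allophone [p].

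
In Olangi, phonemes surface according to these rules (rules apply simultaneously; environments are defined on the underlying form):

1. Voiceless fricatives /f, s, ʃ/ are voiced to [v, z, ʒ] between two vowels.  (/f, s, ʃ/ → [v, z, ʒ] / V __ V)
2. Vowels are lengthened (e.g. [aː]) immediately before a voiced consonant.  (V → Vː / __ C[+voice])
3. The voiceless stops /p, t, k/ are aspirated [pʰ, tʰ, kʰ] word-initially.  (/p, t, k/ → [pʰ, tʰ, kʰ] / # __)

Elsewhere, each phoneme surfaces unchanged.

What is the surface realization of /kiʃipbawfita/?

/k/ — word-initial, word-initially — surfaces as [kʰ] (rule 3).
/i/ (between /k/ and /ʃ/) is in the target of rule 2 but the environment (before a voiced consonant) is not met → [i].
/ʃ/ (between /i/ and /i/): between two vowels, so rule 1 applies → [ʒ].
/i/ (between /ʃ/ and /p/) is in the target of rule 2 but the environment (before a voiced consonant) is not met → [i].
/p/ (between /i/ and /b/): rule 3 targets it, but not word-initially → unchanged [p].
/b/ (between /p/ and /a/): no rule targets it → [b].
/a/ meets the environment for rule 2 (before a voiced consonant) → [aː].
/w/ (between /a/ and /f/): no rule targets it → [w].
/f/ — between /w/ and /i/; rule 1 does not apply here → [f].
/i/ (between /f/ and /t/) is in the target of rule 2 but the environment (before a voiced consonant) is not met → [i].
/t/ — between /i/ and /a/; rule 3 does not apply here → [t].
/a/ (word-final) fails the environment for rule 2, so it stays [a].

[kʰiʒipbaːwfita]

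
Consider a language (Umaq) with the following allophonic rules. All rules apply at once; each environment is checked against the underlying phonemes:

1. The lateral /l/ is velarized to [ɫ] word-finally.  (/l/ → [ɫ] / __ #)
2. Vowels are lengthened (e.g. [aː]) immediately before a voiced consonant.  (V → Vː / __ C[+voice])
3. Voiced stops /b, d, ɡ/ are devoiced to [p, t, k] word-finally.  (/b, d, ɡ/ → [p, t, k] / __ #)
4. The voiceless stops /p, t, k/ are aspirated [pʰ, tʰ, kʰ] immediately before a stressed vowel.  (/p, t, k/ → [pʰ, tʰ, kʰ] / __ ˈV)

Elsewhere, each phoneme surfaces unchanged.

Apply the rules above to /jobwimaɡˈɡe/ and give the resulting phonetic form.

[joːbwiːmaːɡˈɡe]

/j/ (word-initial) is unaffected → [j].
Rule 2 applies to /o/ (between /j/ and /b/: before a voiced consonant) → [oː].
/b/ (between /o/ and /w/) fails the environment for rule 3, so it stays [b].
/w/ — not in any rule's target class → [w].
Rule 2 applies to /i/ (between /w/ and /m/: before a voiced consonant) → [iː].
/m/ (between /i/ and /a/): no rule targets it → [m].
/a/ (between /m/ and /ɡ/) occurs before a voiced consonant → [aː] by rule 2.
/ɡ/ (between /a/ and /ɡ/) is in the target of rule 3 but the environment (word-finally) is not met → [ɡ].
/ɡ/ — between /ɡ/ and /e/; rule 3 does not apply here → [ɡ].
/e/ (word-final) fails the environment for rule 2, so it stays [e].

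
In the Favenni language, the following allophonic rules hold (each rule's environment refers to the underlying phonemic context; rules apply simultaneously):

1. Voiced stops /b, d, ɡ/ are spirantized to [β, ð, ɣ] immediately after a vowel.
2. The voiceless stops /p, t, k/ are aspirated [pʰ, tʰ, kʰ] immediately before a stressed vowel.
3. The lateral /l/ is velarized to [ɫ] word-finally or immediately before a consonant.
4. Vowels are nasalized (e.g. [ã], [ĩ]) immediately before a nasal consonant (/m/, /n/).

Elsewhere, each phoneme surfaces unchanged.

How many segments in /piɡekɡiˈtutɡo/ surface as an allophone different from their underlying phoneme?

Segments that undergo a rule: /ɡ/ → [ɣ] (rule 1); /t/ → [tʰ] (rule 2).
All other segments surface unchanged.

2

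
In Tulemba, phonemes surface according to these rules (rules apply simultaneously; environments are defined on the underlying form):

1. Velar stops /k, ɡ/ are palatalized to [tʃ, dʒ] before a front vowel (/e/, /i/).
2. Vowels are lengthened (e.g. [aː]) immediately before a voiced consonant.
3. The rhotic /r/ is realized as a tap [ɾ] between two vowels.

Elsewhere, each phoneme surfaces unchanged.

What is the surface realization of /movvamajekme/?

[moːvvaːmaːjekme]

/m/ — not in any rule's target class → [m].
/o/ (between /m/ and /v/) occurs before a voiced consonant → [oː] by rule 2.
/v/ — not in any rule's target class → [v].
/v/ stays [v].
/a/ (between /v/ and /m/) occurs before a voiced consonant → [aː] by rule 2.
/m/ stays [m].
/a/ (between /m/ and /j/): before a voiced consonant, so rule 2 applies → [aː].
/j/ stays [j].
/e/ (between /j/ and /k/) is in the target of rule 2 but the environment (before a voiced consonant) is not met → [e].
/k/ (between /e/ and /m/) fails the environment for rule 1, so it stays [k].
/m/ stays [m].
/e/ (word-final) fails the environment for rule 2, so it stays [e].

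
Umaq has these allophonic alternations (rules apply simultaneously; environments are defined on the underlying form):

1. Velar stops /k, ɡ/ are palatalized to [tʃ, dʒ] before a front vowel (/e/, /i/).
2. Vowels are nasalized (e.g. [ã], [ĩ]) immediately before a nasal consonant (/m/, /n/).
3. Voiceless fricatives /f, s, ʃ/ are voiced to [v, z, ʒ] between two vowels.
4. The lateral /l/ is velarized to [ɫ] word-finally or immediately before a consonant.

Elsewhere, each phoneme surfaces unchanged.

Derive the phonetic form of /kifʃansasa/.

[tʃifʃãnsaza]

/k/ (word-initial) occurs before a front vowel → [tʃ] by rule 1.
/i/ — between /k/ and /f/; rule 2 does not apply here → [i].
/f/ (between /i/ and /ʃ/) fails the environment for rule 3, so it stays [f].
/ʃ/ (between /f/ and /a/) fails the environment for rule 3, so it stays [ʃ].
/a/ meets the environment for rule 2 (before a nasal consonant) → [ã].
/s/ (between /n/ and /a/) fails the environment for rule 3, so it stays [s].
/a/ (between /s/ and /s/) is in the target of rule 2 but the environment (before a nasal consonant) is not met → [a].
/s/ — between /a/ and /a/, between two vowels — surfaces as [z] (rule 3).
/a/ — word-final; rule 2 does not apply here → [a].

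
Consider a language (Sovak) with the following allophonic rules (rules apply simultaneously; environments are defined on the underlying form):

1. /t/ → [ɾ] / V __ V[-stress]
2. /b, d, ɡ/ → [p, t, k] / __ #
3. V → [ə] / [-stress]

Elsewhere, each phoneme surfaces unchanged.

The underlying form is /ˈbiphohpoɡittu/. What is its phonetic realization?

/b/ (word-initial): rule 2 targets it, but not word-finally → unchanged [b].
/i/ (between /b/ and /p/) fails the environment for rule 3, so it stays [i].
/o/ — between /h/ and /h/, in an unstressed syllable — surfaces as [ə] (rule 3).
/o/ (between /p/ and /ɡ/): in an unstressed syllable, so rule 3 applies → [ə].
/ɡ/ (between /o/ and /i/) is in the target of rule 2 but the environment (word-finally) is not met → [ɡ].
/i/ (between /ɡ/ and /t/): in an unstressed syllable, so rule 3 applies → [ə].
/t/ — between /i/ and /t/; rule 1 does not apply here → [t].
/t/ (between /t/ and /u/) fails the environment for rule 1, so it stays [t].
/u/ (word-final): in an unstressed syllable, so rule 3 applies → [ə].

[ˈbiphəhpəɡəttə]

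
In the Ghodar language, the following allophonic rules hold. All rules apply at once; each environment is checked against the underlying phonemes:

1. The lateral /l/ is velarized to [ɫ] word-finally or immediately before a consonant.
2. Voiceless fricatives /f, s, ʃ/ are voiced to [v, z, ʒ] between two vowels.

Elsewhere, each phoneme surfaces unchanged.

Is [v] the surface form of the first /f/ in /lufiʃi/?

/f/ — between /u/ and /i/, between two vowels — surfaces as [v] (rule 2).
The actual realization is [v], which matches [v].

Yes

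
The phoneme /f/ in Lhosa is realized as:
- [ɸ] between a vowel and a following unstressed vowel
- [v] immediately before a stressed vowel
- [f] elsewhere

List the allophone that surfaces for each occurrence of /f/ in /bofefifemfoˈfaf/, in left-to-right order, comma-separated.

Occurrence 1 (position 3): between a vowel and a following unstressed vowel → [ɸ].
Occurrence 2 (position 5): between a vowel and a following unstressed vowel → [ɸ].
Occurrence 3 (position 7): between a vowel and a following unstressed vowel → [ɸ].
Occurrence 4 (position 10): no conditioning environment matches → elsewhere allophone [f].
Occurrence 5 (position 12): immediately before a stressed vowel → [v].
Occurrence 6 (position 14): no conditioning environment matches → elsewhere allophone [f].

[ɸ], [ɸ], [ɸ], [f], [v], [f]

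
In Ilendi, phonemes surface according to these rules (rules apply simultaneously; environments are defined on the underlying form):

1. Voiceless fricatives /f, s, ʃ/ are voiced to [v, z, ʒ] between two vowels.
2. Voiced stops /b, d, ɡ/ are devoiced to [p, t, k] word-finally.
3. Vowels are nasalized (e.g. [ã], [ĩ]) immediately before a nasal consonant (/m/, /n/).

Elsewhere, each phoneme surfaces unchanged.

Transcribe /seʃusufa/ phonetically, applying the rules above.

/s/ — word-initial; rule 1 does not apply here → [s].
/e/ (between /s/ and /ʃ/): rule 3 targets it, but not before a nasal consonant → unchanged [e].
Rule 1 applies to /ʃ/ (between /e/ and /u/: between two vowels) → [ʒ].
/u/ (between /ʃ/ and /s/): rule 3 targets it, but not before a nasal consonant → unchanged [u].
Rule 1 applies to /s/ (between /u/ and /u/: between two vowels) → [z].
/u/ (between /s/ and /f/): rule 3 targets it, but not before a nasal consonant → unchanged [u].
/f/ — between /u/ and /a/, between two vowels — surfaces as [v] (rule 1).
/a/ (word-final) is in the target of rule 3 but the environment (before a nasal consonant) is not met → [a].

[seʒuzuva]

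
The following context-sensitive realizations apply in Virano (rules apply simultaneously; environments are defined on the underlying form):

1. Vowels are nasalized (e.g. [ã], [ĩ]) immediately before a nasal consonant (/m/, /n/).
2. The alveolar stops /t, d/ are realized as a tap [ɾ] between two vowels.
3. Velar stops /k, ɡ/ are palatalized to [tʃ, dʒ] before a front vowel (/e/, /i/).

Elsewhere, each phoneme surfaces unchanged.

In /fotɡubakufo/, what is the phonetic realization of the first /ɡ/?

/ɡ/ — between /t/ and /u/; rule 3 does not apply here → [ɡ].

[ɡ]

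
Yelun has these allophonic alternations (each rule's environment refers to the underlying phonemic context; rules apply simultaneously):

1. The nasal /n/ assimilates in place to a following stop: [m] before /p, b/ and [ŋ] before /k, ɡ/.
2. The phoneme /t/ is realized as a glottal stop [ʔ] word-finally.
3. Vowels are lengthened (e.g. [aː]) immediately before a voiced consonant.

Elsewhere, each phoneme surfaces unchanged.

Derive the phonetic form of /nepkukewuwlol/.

/n/ (word-initial) is in the target of rule 1 but the environment (before a labial or velar stop) is not met → [n].
/e/ (between /n/ and /p/) fails the environment for rule 3, so it stays [e].
/p/ stays [p].
/k/ stays [k].
/u/ (between /k/ and /k/) is in the target of rule 3 but the environment (before a voiced consonant) is not met → [u].
/k/ (between /u/ and /e/): no rule targets it → [k].
Rule 3 applies to /e/ (between /k/ and /w/: before a voiced consonant) → [eː].
/w/ (between /e/ and /u/): no rule targets it → [w].
/u/ (between /w/ and /w/) occurs before a voiced consonant → [uː] by rule 3.
/w/ — not in any rule's target class → [w].
/l/ — not in any rule's target class → [l].
/o/ (between /l/ and /l/) occurs before a voiced consonant → [oː] by rule 3.
/l/ — not in any rule's target class → [l].

[nepkukeːwuːwloːl]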